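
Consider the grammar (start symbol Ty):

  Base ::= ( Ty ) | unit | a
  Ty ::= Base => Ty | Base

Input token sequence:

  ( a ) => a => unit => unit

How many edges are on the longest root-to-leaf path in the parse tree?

[Ty [Base ( [Ty [Base a]] )] => [Ty [Base a] => [Ty [Base unit] => [Ty [Base unit]]]]]

5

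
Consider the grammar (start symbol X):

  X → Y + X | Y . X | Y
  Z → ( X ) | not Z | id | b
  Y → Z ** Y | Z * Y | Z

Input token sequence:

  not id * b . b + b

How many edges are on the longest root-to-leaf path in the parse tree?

[X [Y [Z not [Z id]] * [Y [Z b]]] . [X [Y [Z b]] + [X [Y [Z b]]]]]

5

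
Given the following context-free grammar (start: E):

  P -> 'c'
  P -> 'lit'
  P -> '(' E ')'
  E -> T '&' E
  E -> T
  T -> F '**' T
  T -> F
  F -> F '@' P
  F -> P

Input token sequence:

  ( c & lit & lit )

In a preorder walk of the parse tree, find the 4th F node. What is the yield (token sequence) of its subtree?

lit

[E [T [F [P ( [E [T [F [P c]]] & [E [T [F [P lit]]] & [E [T [F [P lit]]]]]] )]]]]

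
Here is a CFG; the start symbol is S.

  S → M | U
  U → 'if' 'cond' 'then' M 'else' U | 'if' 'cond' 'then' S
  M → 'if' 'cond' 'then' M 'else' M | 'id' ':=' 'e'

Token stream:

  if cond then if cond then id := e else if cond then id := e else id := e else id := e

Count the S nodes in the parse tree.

1

[S [M if cond then [M if cond then [M id := e] else [M if cond then [M id := e] else [M id := e]]] else [M id := e]]]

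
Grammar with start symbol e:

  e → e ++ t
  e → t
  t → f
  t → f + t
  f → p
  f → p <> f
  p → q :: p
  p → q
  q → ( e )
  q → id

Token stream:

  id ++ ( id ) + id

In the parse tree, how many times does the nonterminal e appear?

3

[e [e [t [f [p [q id]]]]] ++ [t [f [p [q ( [e [t [f [p [q id]]]]] )]]] + [t [f [p [q id]]]]]]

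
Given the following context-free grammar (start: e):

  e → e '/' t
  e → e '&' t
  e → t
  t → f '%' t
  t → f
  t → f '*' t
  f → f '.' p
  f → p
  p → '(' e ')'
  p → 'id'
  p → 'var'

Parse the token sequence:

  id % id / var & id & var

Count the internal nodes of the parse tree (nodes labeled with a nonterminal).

19

[e [e [e [e [t [f [p id]] % [t [f [p id]]]]] / [t [f [p var]]]] & [t [f [p id]]]] & [t [f [p var]]]]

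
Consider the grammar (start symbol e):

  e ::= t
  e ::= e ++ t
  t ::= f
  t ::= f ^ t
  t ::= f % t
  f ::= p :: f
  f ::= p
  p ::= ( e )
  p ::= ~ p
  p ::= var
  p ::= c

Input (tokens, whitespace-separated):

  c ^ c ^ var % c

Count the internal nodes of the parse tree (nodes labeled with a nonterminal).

13

[e [t [f [p c]] ^ [t [f [p c]] ^ [t [f [p var]] % [t [f [p c]]]]]]]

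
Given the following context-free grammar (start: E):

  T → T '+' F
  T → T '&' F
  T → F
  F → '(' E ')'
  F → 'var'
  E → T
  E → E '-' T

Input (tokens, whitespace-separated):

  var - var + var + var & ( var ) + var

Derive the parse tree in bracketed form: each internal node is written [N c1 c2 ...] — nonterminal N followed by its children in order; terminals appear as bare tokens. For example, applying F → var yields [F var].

E
E - T
T - T
F - T
var - T
var - T + F
var - T & F + F
var - T + F & F + F
var - T + F + F & F + F
var - F + F + F & F + F
var - var + F + F & F + F
var - var + var + F & F + F
var - var + var + var & F + F
var - var + var + var & ( E ) + F
var - var + var + var & ( T ) + F
var - var + var + var & ( F ) + F
var - var + var + var & ( var ) + F
var - var + var + var & ( var ) + var

[E [E [T [F var]]] - [T [T [T [T [T [F var]] + [F var]] + [F var]] & [F ( [E [T [F var]]] )]] + [F var]]]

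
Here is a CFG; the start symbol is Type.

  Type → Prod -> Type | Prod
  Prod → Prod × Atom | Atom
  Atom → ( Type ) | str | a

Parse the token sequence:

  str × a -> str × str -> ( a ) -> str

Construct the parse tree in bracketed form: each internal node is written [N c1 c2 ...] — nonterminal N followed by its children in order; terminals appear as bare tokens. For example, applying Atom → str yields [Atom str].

Type
Prod -> Type
Prod × Atom -> Type
Atom × Atom -> Type
str × Atom -> Type
str × a -> Type
str × a -> Prod -> Type
str × a -> Prod × Atom -> Type
str × a -> Atom × Atom -> Type
str × a -> str × Atom -> Type
str × a -> str × str -> Type
str × a -> str × str -> Prod -> Type
str × a -> str × str -> Atom -> Type
str × a -> str × str -> ( Type ) -> Type
str × a -> str × str -> ( Prod ) -> Type
str × a -> str × str -> ( Atom ) -> Type
str × a -> str × str -> ( a ) -> Type
str × a -> str × str -> ( a ) -> Prod
str × a -> str × str -> ( a ) -> Atom
str × a -> str × str -> ( a ) -> str

[Type [Prod [Prod [Atom str]] × [Atom a]] -> [Type [Prod [Prod [Atom str]] × [Atom str]] -> [Type [Prod [Atom ( [Type [Prod [Atom a]]] )]] -> [Type [Prod [Atom str]]]]]]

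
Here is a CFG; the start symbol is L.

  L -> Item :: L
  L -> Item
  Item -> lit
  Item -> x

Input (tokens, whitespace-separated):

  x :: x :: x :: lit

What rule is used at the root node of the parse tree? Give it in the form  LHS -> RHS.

L -> Item :: L

[L [Item x] :: [L [Item x] :: [L [Item x] :: [L [Item lit]]]]]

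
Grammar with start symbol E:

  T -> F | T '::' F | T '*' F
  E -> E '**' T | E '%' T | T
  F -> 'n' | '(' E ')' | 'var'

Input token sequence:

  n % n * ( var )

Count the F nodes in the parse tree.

[E [E [T [F n]]] % [T [T [F n]] * [F ( [E [T [F var]]] )]]]

4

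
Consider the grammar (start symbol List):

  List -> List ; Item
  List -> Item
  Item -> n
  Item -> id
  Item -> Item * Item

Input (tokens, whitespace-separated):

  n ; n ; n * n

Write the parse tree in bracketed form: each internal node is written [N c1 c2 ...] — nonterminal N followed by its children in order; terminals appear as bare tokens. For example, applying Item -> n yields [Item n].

List
List ; Item
List ; Item ; Item
Item ; Item ; Item
n ; Item ; Item
n ; n ; Item
n ; n ; Item * Item
n ; n ; n * Item
n ; n ; n * n

[List [List [List [Item n]] ; [Item n]] ; [Item [Item n] * [Item n]]]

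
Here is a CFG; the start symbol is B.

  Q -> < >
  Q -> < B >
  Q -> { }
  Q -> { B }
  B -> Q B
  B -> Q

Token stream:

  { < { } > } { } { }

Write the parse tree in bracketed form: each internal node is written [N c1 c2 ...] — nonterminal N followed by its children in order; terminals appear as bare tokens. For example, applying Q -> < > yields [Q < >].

[B [Q { [B [Q < [B [Q { }]] >]] }] [B [Q { }] [B [Q { }]]]]

B
Q B
{ B } B
{ Q } B
{ < B > } B
{ < Q > } B
{ < { } > } B
{ < { } > } Q B
{ < { } > } { } B
{ < { } > } { } Q
{ < { } > } { } { }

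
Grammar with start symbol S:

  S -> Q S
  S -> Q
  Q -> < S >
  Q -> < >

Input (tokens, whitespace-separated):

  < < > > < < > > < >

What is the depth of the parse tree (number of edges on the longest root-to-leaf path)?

[S [Q < [S [Q < >]] >] [S [Q < [S [Q < >]] >] [S [Q < >]]]]

5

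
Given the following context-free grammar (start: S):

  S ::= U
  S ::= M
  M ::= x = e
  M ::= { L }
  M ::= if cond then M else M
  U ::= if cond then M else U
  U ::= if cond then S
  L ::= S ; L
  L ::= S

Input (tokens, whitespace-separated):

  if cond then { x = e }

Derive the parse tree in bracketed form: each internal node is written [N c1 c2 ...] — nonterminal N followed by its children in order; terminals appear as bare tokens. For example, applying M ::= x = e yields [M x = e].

S
U
if cond then S
if cond then M
if cond then { L }
if cond then { S }
if cond then { M }
if cond then { x = e }

[S [U if cond then [S [M { [L [S [M x = e]]] }]]]]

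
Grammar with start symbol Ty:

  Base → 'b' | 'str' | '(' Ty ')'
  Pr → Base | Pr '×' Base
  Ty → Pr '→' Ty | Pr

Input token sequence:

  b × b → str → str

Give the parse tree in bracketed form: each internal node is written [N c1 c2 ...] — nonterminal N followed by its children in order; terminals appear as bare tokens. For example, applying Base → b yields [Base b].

[Ty [Pr [Pr [Base b]] × [Base b]] → [Ty [Pr [Base str]] → [Ty [Pr [Base str]]]]]

Ty
Pr → Ty
Pr × Base → Ty
Base × Base → Ty
b × Base → Ty
b × b → Ty
b × b → Pr → Ty
b × b → Base → Ty
b × b → str → Ty
b × b → str → Pr
b × b → str → Base
b × b → str → str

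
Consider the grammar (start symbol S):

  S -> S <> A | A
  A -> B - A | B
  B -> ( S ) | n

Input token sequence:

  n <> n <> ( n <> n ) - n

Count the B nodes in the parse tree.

6

[S [S [S [A [B n]]] <> [A [B n]]] <> [A [B ( [S [S [A [B n]]] <> [A [B n]]] )] - [A [B n]]]]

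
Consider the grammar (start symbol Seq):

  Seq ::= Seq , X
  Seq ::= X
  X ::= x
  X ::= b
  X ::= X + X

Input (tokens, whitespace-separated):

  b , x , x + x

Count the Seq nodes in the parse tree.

[Seq [Seq [Seq [X b]] , [X x]] , [X [X x] + [X x]]]

3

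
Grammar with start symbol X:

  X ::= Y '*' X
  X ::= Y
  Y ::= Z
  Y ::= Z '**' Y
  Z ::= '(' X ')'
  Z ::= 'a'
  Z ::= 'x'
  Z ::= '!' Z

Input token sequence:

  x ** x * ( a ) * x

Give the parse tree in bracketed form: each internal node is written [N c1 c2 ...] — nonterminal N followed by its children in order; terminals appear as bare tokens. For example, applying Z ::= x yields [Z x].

[X [Y [Z x] ** [Y [Z x]]] * [X [Y [Z ( [X [Y [Z a]]] )]] * [X [Y [Z x]]]]]

X
Y * X
Z ** Y * X
x ** Y * X
x ** Z * X
x ** x * X
x ** x * Y * X
x ** x * Z * X
x ** x * ( X ) * X
x ** x * ( Y ) * X
x ** x * ( Z ) * X
x ** x * ( a ) * X
x ** x * ( a ) * Y
x ** x * ( a ) * Z
x ** x * ( a ) * x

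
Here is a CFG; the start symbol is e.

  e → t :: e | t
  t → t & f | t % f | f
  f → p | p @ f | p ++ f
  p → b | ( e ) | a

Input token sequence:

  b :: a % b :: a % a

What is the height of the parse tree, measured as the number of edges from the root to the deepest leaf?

7

[e [t [f [p b]]] :: [e [t [t [f [p a]]] % [f [p b]]] :: [e [t [t [f [p a]]] % [f [p a]]]]]]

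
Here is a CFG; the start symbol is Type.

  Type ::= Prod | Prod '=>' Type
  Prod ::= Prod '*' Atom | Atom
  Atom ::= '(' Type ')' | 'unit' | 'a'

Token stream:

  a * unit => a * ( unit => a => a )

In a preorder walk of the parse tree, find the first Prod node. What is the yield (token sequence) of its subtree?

[Type [Prod [Prod [Atom a]] * [Atom unit]] => [Type [Prod [Prod [Atom a]] * [Atom ( [Type [Prod [Atom unit]] => [Type [Prod [Atom a]] => [Type [Prod [Atom a]]]]] )]]]]

a * unit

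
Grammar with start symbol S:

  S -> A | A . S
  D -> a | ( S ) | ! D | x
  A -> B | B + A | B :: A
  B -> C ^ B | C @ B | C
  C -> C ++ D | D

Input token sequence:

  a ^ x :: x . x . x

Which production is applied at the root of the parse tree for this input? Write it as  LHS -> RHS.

[S [A [B [C [D a]] ^ [B [C [D x]]]] :: [A [B [C [D x]]]]] . [S [A [B [C [D x]]]] . [S [A [B [C [D x]]]]]]]

S -> A . S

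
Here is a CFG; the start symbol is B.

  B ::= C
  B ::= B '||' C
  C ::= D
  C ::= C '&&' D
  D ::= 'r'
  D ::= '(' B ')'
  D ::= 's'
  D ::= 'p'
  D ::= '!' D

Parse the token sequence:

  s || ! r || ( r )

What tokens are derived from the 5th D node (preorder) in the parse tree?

r

[B [B [B [C [D s]]] || [C [D ! [D r]]]] || [C [D ( [B [C [D r]]] )]]]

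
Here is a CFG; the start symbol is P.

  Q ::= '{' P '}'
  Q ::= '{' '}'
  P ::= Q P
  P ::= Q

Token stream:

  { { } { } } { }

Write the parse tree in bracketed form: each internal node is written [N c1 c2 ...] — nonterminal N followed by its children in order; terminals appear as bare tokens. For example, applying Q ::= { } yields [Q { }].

P
Q P
{ P } P
{ Q P } P
{ { } P } P
{ { } Q } P
{ { } { } } P
{ { } { } } Q
{ { } { } } { }

[P [Q { [P [Q { }] [P [Q { }]]] }] [P [Q { }]]]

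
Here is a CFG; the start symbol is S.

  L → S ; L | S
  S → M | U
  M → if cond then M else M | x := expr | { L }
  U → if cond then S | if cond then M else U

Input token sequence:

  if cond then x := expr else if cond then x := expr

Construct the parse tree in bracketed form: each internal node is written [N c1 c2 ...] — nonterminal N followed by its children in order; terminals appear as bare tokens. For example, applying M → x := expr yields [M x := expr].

[S [U if cond then [M x := expr] else [U if cond then [S [M x := expr]]]]]

S
U
if cond then M else U
if cond then x := expr else U
if cond then x := expr else if cond then S
if cond then x := expr else if cond then M
if cond then x := expr else if cond then x := expr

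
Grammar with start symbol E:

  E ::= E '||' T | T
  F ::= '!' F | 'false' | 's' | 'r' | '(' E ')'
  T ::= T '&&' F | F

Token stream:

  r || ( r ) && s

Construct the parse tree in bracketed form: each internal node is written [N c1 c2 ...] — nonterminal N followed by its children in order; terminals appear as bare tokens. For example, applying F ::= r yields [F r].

[E [E [T [F r]]] || [T [T [F ( [E [T [F r]]] )]] && [F s]]]

E
E || T
T || T
F || T
r || T
r || T && F
r || F && F
r || ( E ) && F
r || ( T ) && F
r || ( F ) && F
r || ( r ) && F
r || ( r ) && s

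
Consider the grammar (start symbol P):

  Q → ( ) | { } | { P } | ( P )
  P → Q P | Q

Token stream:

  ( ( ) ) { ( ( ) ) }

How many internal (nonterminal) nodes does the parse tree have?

10

[P [Q ( [P [Q ( )]] )] [P [Q { [P [Q ( [P [Q ( )]] )]] }]]]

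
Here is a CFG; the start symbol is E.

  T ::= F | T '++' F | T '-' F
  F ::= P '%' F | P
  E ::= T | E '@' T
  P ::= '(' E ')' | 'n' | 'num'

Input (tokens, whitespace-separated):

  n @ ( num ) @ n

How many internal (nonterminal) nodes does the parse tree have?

[E [E [E [T [F [P n]]]] @ [T [F [P ( [E [T [F [P num]]]] )]]]] @ [T [F [P n]]]]

16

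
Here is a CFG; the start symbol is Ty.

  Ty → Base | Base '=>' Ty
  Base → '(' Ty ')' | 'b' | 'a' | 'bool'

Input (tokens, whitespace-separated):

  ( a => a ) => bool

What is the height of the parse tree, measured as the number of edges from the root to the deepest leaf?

[Ty [Base ( [Ty [Base a] => [Ty [Base a]]] )] => [Ty [Base bool]]]

5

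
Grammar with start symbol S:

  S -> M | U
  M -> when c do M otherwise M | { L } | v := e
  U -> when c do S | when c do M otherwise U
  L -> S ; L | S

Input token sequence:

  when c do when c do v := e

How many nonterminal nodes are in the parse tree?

6

[S [U when c do [S [U when c do [S [M v := e]]]]]]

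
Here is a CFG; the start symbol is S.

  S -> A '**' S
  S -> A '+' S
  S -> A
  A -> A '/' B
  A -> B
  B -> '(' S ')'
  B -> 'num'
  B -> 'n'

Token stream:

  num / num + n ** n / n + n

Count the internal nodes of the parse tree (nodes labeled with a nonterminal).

[S [A [A [B num]] / [B num]] + [S [A [B n]] ** [S [A [A [B n]] / [B n]] + [S [A [B n]]]]]]

16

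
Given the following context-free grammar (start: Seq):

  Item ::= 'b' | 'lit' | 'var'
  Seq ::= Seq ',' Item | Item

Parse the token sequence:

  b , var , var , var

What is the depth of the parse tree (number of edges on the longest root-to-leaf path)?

5

[Seq [Seq [Seq [Seq [Item b]] , [Item var]] , [Item var]] , [Item var]]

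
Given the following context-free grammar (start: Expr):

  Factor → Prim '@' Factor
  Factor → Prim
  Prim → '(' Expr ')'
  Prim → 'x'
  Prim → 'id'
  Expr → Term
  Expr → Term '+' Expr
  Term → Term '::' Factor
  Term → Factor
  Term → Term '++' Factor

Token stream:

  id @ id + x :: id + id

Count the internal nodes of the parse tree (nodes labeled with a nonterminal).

17

[Expr [Term [Factor [Prim id] @ [Factor [Prim id]]]] + [Expr [Term [Term [Factor [Prim x]]] :: [Factor [Prim id]]] + [Expr [Term [Factor [Prim id]]]]]]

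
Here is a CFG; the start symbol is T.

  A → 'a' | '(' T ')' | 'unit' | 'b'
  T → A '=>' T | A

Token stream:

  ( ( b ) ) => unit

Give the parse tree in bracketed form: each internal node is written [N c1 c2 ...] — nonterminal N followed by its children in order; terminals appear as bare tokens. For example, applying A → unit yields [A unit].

[T [A ( [T [A ( [T [A b]] )]] )] => [T [A unit]]]

T
A => T
( T ) => T
( A ) => T
( ( T ) ) => T
( ( A ) ) => T
( ( b ) ) => T
( ( b ) ) => A
( ( b ) ) => unit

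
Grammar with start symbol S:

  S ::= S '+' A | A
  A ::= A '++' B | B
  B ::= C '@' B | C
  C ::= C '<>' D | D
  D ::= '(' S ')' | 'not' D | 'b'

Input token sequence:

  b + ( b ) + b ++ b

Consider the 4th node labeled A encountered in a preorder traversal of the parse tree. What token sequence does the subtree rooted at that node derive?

b ++ b

[S [S [S [A [B [C [D b]]]]] + [A [B [C [D ( [S [A [B [C [D b]]]]] )]]]]] + [A [A [B [C [D b]]]] ++ [B [C [D b]]]]]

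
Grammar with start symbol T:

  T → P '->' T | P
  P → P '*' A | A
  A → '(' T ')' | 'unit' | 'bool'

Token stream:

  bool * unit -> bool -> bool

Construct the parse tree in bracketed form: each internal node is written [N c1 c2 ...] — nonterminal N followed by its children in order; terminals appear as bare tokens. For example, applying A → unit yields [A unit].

T
P -> T
P * A -> T
A * A -> T
bool * A -> T
bool * unit -> T
bool * unit -> P -> T
bool * unit -> A -> T
bool * unit -> bool -> T
bool * unit -> bool -> P
bool * unit -> bool -> A
bool * unit -> bool -> bool

[T [P [P [A bool]] * [A unit]] -> [T [P [A bool]] -> [T [P [A bool]]]]]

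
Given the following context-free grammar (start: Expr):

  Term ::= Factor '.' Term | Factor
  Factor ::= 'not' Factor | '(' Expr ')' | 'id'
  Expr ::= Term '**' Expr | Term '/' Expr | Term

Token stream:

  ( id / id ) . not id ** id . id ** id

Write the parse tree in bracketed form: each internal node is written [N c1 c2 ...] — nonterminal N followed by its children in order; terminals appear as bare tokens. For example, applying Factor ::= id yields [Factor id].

[Expr [Term [Factor ( [Expr [Term [Factor id]] / [Expr [Term [Factor id]]]] )] . [Term [Factor not [Factor id]]]] ** [Expr [Term [Factor id] . [Term [Factor id]]] ** [Expr [Term [Factor id]]]]]

Expr
Term ** Expr
Factor . Term ** Expr
( Expr ) . Term ** Expr
( Term / Expr ) . Term ** Expr
( Factor / Expr ) . Term ** Expr
( id / Expr ) . Term ** Expr
( id / Term ) . Term ** Expr
( id / Factor ) . Term ** Expr
( id / id ) . Term ** Expr
( id / id ) . Factor ** Expr
( id / id ) . not Factor ** Expr
( id / id ) . not id ** Expr
( id / id ) . not id ** Term ** Expr
( id / id ) . not id ** Factor . Term ** Expr
( id / id ) . not id ** id . Term ** Expr
( id / id ) . not id ** id . Factor ** Expr
( id / id ) . not id ** id . id ** Expr
( id / id ) . not id ** id . id ** Term
( id / id ) . not id ** id . id ** Factor
( id / id ) . not id ** id . id ** id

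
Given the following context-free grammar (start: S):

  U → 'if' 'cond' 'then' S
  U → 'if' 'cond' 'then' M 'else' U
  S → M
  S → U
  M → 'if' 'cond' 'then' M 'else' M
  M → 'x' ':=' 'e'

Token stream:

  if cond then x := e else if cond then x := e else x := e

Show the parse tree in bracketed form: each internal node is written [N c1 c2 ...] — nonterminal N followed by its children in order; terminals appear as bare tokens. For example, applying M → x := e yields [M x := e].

[S [M if cond then [M x := e] else [M if cond then [M x := e] else [M x := e]]]]

S
M
if cond then M else M
if cond then x := e else M
if cond then x := e else if cond then M else M
if cond then x := e else if cond then x := e else M
if cond then x := e else if cond then x := e else x := e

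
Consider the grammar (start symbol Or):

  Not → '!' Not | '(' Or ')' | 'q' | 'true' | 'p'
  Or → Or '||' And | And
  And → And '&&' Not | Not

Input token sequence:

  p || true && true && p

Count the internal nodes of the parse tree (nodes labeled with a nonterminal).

[Or [Or [And [Not p]]] || [And [And [And [Not true]] && [Not true]] && [Not p]]]

10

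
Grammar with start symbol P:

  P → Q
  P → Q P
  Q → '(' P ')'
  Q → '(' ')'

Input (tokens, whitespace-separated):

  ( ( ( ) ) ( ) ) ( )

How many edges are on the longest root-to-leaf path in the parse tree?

[P [Q ( [P [Q ( [P [Q ( )]] )] [P [Q ( )]]] )] [P [Q ( )]]]

6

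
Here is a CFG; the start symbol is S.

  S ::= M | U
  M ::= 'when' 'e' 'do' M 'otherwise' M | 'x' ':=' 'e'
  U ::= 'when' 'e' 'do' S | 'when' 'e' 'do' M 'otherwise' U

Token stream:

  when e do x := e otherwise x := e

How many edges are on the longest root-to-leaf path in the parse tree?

[S [M when e do [M x := e] otherwise [M x := e]]]

3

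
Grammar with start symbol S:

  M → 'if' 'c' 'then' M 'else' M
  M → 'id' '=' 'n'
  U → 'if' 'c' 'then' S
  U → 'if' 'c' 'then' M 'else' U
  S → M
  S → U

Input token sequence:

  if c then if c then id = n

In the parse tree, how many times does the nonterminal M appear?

[S [U if c then [S [U if c then [S [M id = n]]]]]]

1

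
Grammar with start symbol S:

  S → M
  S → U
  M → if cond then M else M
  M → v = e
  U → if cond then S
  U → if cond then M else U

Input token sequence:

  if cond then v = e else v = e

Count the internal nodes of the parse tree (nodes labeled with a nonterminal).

4

[S [M if cond then [M v = e] else [M v = e]]]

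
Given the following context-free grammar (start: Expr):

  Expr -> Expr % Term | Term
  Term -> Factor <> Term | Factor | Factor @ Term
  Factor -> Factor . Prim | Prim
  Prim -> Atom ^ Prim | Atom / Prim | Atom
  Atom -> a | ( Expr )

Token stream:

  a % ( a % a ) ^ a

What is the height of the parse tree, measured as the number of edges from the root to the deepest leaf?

[Expr [Expr [Term [Factor [Prim [Atom a]]]]] % [Term [Factor [Prim [Atom ( [Expr [Expr [Term [Factor [Prim [Atom a]]]]] % [Term [Factor [Prim [Atom a]]]]] )] ^ [Prim [Atom a]]]]]]

11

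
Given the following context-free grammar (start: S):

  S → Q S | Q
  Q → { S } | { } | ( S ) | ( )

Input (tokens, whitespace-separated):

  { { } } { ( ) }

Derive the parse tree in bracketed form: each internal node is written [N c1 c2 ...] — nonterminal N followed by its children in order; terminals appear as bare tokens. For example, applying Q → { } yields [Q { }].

[S [Q { [S [Q { }]] }] [S [Q { [S [Q ( )]] }]]]

S
Q S
{ S } S
{ Q } S
{ { } } S
{ { } } Q
{ { } } { S }
{ { } } { Q }
{ { } } { ( ) }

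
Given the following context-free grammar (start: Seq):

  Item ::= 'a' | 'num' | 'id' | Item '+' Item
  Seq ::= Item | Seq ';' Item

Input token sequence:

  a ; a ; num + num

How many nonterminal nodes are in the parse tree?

[Seq [Seq [Seq [Item a]] ; [Item a]] ; [Item [Item num] + [Item num]]]

8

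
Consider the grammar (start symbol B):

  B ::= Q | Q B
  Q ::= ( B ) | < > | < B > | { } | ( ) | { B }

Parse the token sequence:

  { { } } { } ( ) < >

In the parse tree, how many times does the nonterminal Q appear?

5

[B [Q { [B [Q { }]] }] [B [Q { }] [B [Q ( )] [B [Q < >]]]]]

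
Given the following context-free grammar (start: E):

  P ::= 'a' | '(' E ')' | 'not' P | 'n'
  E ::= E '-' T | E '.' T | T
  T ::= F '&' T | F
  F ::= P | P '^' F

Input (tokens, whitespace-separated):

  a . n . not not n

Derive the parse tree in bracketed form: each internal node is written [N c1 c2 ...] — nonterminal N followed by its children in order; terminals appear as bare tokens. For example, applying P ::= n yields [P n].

[E [E [E [T [F [P a]]]] . [T [F [P n]]]] . [T [F [P not [P not [P n]]]]]]

E
E . T
E . T . T
T . T . T
F . T . T
P . T . T
a . T . T
a . F . T
a . P . T
a . n . T
a . n . F
a . n . P
a . n . not P
a . n . not not P
a . n . not not n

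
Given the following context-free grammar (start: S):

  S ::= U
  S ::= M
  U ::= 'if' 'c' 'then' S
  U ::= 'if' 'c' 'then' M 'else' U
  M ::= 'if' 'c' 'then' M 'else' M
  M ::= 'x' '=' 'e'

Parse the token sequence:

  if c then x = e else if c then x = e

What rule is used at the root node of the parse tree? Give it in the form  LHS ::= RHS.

S ::= U

[S [U if c then [M x = e] else [U if c then [S [M x = e]]]]]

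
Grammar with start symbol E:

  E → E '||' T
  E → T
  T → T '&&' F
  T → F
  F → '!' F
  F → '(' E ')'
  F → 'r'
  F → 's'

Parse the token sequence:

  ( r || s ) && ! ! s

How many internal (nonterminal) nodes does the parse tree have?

[E [T [T [F ( [E [E [T [F r]]] || [T [F s]]] )]] && [F ! [F ! [F s]]]]]

13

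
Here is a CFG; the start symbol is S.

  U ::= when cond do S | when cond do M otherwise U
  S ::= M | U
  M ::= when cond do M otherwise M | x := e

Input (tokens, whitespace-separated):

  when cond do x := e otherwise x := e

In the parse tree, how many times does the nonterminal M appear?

[S [M when cond do [M x := e] otherwise [M x := e]]]

3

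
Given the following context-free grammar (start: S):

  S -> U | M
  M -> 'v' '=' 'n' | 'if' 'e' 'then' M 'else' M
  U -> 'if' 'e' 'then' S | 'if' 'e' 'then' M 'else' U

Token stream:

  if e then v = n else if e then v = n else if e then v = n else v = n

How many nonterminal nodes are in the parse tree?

8

[S [M if e then [M v = n] else [M if e then [M v = n] else [M if e then [M v = n] else [M v = n]]]]]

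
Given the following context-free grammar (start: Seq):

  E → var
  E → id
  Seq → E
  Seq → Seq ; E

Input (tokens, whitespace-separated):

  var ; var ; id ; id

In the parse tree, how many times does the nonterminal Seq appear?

4

[Seq [Seq [Seq [Seq [E var]] ; [E var]] ; [E id]] ; [E id]]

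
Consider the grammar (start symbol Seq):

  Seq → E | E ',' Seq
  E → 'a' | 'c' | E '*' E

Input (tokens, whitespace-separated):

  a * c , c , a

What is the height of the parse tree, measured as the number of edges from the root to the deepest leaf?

4

[Seq [E [E a] * [E c]] , [Seq [E c] , [Seq [E a]]]]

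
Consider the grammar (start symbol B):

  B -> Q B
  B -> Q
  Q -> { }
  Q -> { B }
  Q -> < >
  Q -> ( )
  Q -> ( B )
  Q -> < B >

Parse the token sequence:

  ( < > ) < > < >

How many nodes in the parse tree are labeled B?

[B [Q ( [B [Q < >]] )] [B [Q < >] [B [Q < >]]]]

4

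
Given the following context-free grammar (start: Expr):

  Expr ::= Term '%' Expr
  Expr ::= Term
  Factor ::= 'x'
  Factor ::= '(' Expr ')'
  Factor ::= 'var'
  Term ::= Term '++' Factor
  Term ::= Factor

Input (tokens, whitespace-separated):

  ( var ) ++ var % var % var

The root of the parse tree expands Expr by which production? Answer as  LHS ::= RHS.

[Expr [Term [Term [Factor ( [Expr [Term [Factor var]]] )]] ++ [Factor var]] % [Expr [Term [Factor var]] % [Expr [Term [Factor var]]]]]

Expr ::= Term '%' Expr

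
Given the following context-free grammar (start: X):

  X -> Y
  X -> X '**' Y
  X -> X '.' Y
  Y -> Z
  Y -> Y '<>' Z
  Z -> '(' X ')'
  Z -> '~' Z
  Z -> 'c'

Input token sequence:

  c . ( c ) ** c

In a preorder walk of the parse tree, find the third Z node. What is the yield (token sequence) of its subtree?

c

[X [X [X [Y [Z c]]] . [Y [Z ( [X [Y [Z c]]] )]]] ** [Y [Z c]]]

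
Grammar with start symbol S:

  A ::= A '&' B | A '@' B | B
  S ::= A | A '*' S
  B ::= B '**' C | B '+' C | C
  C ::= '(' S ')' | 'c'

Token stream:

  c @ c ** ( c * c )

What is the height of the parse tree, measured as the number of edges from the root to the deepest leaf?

9

[S [A [A [B [C c]]] @ [B [B [C c]] ** [C ( [S [A [B [C c]]] * [S [A [B [C c]]]]] )]]]]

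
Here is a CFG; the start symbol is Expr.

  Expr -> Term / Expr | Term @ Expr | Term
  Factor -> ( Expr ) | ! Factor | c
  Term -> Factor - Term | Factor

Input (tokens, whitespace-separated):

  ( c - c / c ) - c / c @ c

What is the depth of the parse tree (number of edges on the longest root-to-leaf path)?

7

[Expr [Term [Factor ( [Expr [Term [Factor c] - [Term [Factor c]]] / [Expr [Term [Factor c]]]] )] - [Term [Factor c]]] / [Expr [Term [Factor c]] @ [Expr [Term [Factor c]]]]]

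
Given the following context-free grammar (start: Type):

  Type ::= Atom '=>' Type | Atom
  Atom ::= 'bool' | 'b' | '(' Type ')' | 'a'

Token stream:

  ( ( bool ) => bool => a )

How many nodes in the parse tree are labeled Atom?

[Type [Atom ( [Type [Atom ( [Type [Atom bool]] )] => [Type [Atom bool] => [Type [Atom a]]]] )]]

5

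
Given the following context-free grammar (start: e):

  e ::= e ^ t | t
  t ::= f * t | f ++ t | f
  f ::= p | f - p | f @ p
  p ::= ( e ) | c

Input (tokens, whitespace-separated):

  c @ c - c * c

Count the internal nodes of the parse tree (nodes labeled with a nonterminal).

11

[e [t [f [f [f [p c]] @ [p c]] - [p c]] * [t [f [p c]]]]]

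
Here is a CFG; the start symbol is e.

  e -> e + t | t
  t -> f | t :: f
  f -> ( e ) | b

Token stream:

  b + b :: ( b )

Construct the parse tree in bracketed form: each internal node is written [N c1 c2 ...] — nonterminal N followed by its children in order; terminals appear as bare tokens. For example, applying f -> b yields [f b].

[e [e [t [f b]]] + [t [t [f b]] :: [f ( [e [t [f b]]] )]]]

e
e + t
t + t
f + t
b + t
b + t :: f
b + f :: f
b + b :: f
b + b :: ( e )
b + b :: ( t )
b + b :: ( f )
b + b :: ( b )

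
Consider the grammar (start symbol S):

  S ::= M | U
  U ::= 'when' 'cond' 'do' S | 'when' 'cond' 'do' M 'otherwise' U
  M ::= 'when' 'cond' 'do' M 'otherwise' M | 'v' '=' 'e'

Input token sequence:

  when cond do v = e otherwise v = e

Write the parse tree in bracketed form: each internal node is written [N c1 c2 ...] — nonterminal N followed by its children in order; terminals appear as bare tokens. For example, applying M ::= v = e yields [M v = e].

[S [M when cond do [M v = e] otherwise [M v = e]]]

S
M
when cond do M otherwise M
when cond do v = e otherwise M
when cond do v = e otherwise v = e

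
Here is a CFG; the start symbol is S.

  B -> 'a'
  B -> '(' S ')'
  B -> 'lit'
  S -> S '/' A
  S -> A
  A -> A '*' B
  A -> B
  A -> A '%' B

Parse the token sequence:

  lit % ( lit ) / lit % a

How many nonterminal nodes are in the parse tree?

[S [S [A [A [B lit]] % [B ( [S [A [B lit]]] )]]] / [A [A [B lit]] % [B a]]]

13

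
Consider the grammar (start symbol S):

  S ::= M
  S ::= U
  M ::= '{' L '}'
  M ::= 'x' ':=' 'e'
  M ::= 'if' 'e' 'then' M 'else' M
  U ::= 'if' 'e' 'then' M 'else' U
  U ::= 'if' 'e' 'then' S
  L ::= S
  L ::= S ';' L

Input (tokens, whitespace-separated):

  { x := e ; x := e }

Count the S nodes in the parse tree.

[S [M { [L [S [M x := e]] ; [L [S [M x := e]]]] }]]

3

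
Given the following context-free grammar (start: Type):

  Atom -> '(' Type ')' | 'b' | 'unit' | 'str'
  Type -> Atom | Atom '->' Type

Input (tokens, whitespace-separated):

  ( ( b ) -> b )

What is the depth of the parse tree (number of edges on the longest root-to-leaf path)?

[Type [Atom ( [Type [Atom ( [Type [Atom b]] )] -> [Type [Atom b]]] )]]

6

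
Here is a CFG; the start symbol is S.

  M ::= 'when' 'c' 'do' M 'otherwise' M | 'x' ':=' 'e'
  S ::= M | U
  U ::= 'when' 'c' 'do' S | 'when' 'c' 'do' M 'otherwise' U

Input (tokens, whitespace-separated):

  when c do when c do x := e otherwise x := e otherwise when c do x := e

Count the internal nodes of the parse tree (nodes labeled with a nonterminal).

[S [U when c do [M when c do [M x := e] otherwise [M x := e]] otherwise [U when c do [S [M x := e]]]]]

8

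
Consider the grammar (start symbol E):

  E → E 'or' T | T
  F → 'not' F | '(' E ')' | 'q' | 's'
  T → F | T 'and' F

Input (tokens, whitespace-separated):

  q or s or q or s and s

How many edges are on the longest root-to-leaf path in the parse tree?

6

[E [E [E [E [T [F q]]] or [T [F s]]] or [T [F q]]] or [T [T [F s]] and [F s]]]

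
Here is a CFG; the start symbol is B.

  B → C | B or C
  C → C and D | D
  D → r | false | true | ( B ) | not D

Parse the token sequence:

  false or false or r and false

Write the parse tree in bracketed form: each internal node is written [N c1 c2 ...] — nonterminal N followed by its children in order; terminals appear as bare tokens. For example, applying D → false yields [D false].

[B [B [B [C [D false]]] or [C [D false]]] or [C [C [D r]] and [D false]]]

B
B or C
B or C or C
C or C or C
D or C or C
false or C or C
false or D or C
false or false or C
false or false or C and D
false or false or D and D
false or false or r and D
false or false or r and false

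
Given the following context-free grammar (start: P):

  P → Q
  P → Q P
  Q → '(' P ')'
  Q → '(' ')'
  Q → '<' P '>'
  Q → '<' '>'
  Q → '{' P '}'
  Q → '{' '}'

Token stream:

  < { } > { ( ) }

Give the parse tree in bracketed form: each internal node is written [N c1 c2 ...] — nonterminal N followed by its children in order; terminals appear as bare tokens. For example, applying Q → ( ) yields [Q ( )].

P
Q P
< P > P
< Q > P
< { } > P
< { } > Q
< { } > { P }
< { } > { Q }
< { } > { ( ) }

[P [Q < [P [Q { }]] >] [P [Q { [P [Q ( )]] }]]]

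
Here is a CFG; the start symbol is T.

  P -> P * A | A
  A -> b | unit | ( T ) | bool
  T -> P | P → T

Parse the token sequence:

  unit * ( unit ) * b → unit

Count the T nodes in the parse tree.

[T [P [P [P [A unit]] * [A ( [T [P [A unit]]] )]] * [A b]] → [T [P [A unit]]]]

3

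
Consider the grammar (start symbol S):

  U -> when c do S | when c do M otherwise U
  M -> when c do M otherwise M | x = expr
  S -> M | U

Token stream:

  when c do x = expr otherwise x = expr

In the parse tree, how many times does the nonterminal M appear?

3

[S [M when c do [M x = expr] otherwise [M x = expr]]]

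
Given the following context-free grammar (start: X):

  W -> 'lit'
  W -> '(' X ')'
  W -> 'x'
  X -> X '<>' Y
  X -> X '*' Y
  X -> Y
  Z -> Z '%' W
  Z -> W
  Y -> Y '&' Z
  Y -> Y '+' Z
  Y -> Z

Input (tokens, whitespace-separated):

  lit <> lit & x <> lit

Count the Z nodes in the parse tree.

[X [X [X [Y [Z [W lit]]]] <> [Y [Y [Z [W lit]]] & [Z [W x]]]] <> [Y [Z [W lit]]]]

4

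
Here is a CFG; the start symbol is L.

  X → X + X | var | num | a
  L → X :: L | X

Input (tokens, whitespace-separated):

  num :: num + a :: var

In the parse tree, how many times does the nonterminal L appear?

[L [X num] :: [L [X [X num] + [X a]] :: [L [X var]]]]

3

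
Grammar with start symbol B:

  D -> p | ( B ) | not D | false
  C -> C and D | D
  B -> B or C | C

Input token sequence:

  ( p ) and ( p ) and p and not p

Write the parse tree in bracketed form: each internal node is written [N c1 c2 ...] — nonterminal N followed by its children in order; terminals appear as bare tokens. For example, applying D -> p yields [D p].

[B [C [C [C [C [D ( [B [C [D p]]] )]] and [D ( [B [C [D p]]] )]] and [D p]] and [D not [D p]]]]

B
C
C and D
C and D and D
C and D and D and D
D and D and D and D
( B ) and D and D and D
( C ) and D and D and D
( D ) and D and D and D
( p ) and D and D and D
( p ) and ( B ) and D and D
( p ) and ( C ) and D and D
( p ) and ( D ) and D and D
( p ) and ( p ) and D and D
( p ) and ( p ) and p and D
( p ) and ( p ) and p and not D
( p ) and ( p ) and p and not p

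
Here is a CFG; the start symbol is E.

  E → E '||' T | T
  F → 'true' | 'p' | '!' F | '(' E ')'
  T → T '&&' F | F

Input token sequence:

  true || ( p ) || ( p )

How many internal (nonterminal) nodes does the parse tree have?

15

[E [E [E [T [F true]]] || [T [F ( [E [T [F p]]] )]]] || [T [F ( [E [T [F p]]] )]]]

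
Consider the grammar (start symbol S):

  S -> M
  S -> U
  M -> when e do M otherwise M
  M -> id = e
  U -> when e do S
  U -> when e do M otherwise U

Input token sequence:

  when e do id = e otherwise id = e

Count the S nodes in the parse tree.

[S [M when e do [M id = e] otherwise [M id = e]]]

1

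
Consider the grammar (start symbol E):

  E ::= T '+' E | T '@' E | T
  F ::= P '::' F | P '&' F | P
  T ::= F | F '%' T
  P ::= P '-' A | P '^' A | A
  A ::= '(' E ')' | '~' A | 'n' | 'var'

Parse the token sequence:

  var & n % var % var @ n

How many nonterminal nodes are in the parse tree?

21

[E [T [F [P [A var]] & [F [P [A n]]]] % [T [F [P [A var]]] % [T [F [P [A var]]]]]] @ [E [T [F [P [A n]]]]]]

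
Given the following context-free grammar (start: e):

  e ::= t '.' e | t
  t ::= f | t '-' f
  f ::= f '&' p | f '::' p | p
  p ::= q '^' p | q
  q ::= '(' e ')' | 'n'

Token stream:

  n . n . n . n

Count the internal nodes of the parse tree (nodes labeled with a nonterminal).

20

[e [t [f [p [q n]]]] . [e [t [f [p [q n]]]] . [e [t [f [p [q n]]]] . [e [t [f [p [q n]]]]]]]]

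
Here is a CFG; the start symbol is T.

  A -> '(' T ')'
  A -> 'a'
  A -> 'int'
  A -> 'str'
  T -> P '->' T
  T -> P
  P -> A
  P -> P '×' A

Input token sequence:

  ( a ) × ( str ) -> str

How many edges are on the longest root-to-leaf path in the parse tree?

[T [P [P [A ( [T [P [A a]]] )]] × [A ( [T [P [A str]]] )]] -> [T [P [A str]]]]

7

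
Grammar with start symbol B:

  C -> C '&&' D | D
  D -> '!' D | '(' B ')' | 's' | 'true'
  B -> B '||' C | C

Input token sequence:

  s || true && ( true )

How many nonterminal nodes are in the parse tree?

[B [B [C [D s]]] || [C [C [D true]] && [D ( [B [C [D true]]] )]]]

11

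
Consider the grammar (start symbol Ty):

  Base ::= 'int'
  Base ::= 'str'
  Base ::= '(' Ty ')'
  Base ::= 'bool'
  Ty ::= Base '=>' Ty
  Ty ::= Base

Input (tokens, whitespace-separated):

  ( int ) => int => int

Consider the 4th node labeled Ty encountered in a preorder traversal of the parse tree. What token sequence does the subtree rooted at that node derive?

[Ty [Base ( [Ty [Base int]] )] => [Ty [Base int] => [Ty [Base int]]]]

int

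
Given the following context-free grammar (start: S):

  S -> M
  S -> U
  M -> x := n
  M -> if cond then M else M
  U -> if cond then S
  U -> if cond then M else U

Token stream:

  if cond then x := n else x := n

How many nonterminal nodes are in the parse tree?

4

[S [M if cond then [M x := n] else [M x := n]]]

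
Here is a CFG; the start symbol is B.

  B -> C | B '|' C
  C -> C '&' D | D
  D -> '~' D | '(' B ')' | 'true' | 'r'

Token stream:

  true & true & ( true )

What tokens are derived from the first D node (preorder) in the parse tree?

[B [C [C [C [D true]] & [D true]] & [D ( [B [C [D true]]] )]]]

true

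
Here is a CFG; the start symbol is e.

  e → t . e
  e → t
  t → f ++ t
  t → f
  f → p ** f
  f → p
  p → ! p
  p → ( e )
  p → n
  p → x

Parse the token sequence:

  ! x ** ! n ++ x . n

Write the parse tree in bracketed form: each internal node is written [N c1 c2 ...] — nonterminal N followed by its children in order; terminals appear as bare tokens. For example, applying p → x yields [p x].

e
t . e
f ++ t . e
p ** f ++ t . e
! p ** f ++ t . e
! x ** f ++ t . e
! x ** p ++ t . e
! x ** ! p ++ t . e
! x ** ! n ++ t . e
! x ** ! n ++ f . e
! x ** ! n ++ p . e
! x ** ! n ++ x . e
! x ** ! n ++ x . t
! x ** ! n ++ x . f
! x ** ! n ++ x . p
! x ** ! n ++ x . n

[e [t [f [p ! [p x]] ** [f [p ! [p n]]]] ++ [t [f [p x]]]] . [e [t [f [p n]]]]]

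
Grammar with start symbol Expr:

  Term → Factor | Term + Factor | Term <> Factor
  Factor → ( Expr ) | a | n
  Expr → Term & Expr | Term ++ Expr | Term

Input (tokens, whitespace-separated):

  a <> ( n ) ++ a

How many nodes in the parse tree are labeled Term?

[Expr [Term [Term [Factor a]] <> [Factor ( [Expr [Term [Factor n]]] )]] ++ [Expr [Term [Factor a]]]]

4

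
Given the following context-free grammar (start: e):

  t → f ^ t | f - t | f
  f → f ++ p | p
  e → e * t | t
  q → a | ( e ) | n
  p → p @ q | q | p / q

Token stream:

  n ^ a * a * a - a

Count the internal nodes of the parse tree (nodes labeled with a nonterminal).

23

[e [e [e [t [f [p [q n]]] ^ [t [f [p [q a]]]]]] * [t [f [p [q a]]]]] * [t [f [p [q a]]] - [t [f [p [q a]]]]]]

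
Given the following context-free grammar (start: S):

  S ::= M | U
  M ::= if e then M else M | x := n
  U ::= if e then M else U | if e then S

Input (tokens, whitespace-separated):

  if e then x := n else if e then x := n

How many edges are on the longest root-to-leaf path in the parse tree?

5

[S [U if e then [M x := n] else [U if e then [S [M x := n]]]]]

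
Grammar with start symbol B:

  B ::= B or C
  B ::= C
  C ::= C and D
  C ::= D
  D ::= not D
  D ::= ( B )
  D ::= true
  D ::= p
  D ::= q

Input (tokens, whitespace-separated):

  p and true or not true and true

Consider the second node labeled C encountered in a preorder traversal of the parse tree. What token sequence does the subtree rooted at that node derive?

p

[B [B [C [C [D p]] and [D true]]] or [C [C [D not [D true]]] and [D true]]]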